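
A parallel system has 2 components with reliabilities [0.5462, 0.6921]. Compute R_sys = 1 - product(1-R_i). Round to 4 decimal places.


Components: [0.5462, 0.6921]
(1 - 0.5462) = 0.4538, running product = 0.4538
(1 - 0.6921) = 0.3079, running product = 0.1397
Product of (1-R_i) = 0.1397
R_sys = 1 - 0.1397 = 0.8603

0.8603


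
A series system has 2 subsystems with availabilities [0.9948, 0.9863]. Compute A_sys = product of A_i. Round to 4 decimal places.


Subsystems: [0.9948, 0.9863]
After subsystem 1 (A=0.9948): product = 0.9948
After subsystem 2 (A=0.9863): product = 0.9812
A_sys = 0.9812

0.9812


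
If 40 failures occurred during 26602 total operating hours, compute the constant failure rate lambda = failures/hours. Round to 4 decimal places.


failures = 40
total_hours = 26602
lambda = 40 / 26602
lambda = 0.0015

0.0015


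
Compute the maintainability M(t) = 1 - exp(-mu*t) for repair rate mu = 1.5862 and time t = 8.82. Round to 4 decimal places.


mu = 1.5862, t = 8.82
mu * t = 1.5862 * 8.82 = 13.9903
exp(-13.9903) = 0.0
M(t) = 1 - 0.0
M(t) = 1.0

1.0


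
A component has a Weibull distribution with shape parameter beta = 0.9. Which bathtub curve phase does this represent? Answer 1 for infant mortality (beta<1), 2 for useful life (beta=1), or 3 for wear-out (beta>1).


beta = 0.9
Compare beta to 1:
beta < 1 => infant mortality (phase 1)
beta = 1 => useful life (phase 2)
beta > 1 => wear-out (phase 3)
Since beta = 0.9, this is infant mortality (decreasing failure rate)
Phase = 1

1


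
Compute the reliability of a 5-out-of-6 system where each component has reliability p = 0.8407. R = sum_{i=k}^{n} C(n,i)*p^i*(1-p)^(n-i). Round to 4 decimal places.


k = 5, n = 6, p = 0.8407
i=5: C(6,5)=6 * 0.8407^5 * 0.1593^1 = 0.4014
i=6: C(6,6)=1 * 0.8407^6 * 0.1593^0 = 0.3531
R = sum of terms = 0.7545

0.7545


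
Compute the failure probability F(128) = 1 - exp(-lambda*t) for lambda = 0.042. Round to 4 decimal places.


lambda = 0.042, t = 128
lambda * t = 5.376
exp(-5.376) = 0.0046
F(t) = 1 - 0.0046
F(t) = 0.9954

0.9954


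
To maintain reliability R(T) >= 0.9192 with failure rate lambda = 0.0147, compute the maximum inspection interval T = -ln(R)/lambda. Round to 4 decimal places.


R_target = 0.9192
lambda = 0.0147
-ln(0.9192) = 0.0843
T = 0.0843 / 0.0147
T = 5.7314

5.7314


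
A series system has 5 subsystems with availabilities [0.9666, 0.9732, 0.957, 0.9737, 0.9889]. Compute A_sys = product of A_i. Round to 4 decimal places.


Subsystems: [0.9666, 0.9732, 0.957, 0.9737, 0.9889]
After subsystem 1 (A=0.9666): product = 0.9666
After subsystem 2 (A=0.9732): product = 0.9407
After subsystem 3 (A=0.957): product = 0.9002
After subsystem 4 (A=0.9737): product = 0.8766
After subsystem 5 (A=0.9889): product = 0.8668
A_sys = 0.8668

0.8668


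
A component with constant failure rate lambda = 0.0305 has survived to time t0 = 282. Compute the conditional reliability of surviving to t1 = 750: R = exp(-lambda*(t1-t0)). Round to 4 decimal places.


lambda = 0.0305
t0 = 282, t1 = 750
t1 - t0 = 468
lambda * (t1-t0) = 0.0305 * 468 = 14.274
R = exp(-14.274)
R = 0.0

0.0


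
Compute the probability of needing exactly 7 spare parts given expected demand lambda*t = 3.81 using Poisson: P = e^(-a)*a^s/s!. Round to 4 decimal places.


a = 3.81, s = 7
e^(-a) = e^(-3.81) = 0.0221
a^s = 3.81^7 = 11653.9951
s! = 5040
P = 0.0221 * 11653.9951 / 5040
P = 0.0512

0.0512


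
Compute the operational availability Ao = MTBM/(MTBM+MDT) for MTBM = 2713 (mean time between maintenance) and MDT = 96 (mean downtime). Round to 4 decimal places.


MTBM = 2713
MDT = 96
MTBM + MDT = 2809
Ao = 2713 / 2809
Ao = 0.9658

0.9658


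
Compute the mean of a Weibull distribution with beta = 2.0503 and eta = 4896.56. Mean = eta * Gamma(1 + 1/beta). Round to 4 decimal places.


beta = 2.0503, eta = 4896.56
1/beta = 0.4877
1 + 1/beta = 1.4877
Gamma(1.4877) = 0.8859
Mean = 4896.56 * 0.8859
Mean = 4337.8276

4337.8276


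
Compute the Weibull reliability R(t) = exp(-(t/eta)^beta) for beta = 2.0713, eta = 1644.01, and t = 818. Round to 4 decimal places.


beta = 2.0713, eta = 1644.01, t = 818
t/eta = 818 / 1644.01 = 0.4976
(t/eta)^beta = 0.4976^2.0713 = 0.2355
R(t) = exp(-0.2355)
R(t) = 0.7901

0.7901


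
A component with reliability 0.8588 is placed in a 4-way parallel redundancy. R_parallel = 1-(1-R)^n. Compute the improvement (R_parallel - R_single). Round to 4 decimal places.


R_single = 0.8588, n = 4
1 - R_single = 0.1412
(1 - R_single)^n = 0.1412^4 = 0.0004
R_parallel = 1 - 0.0004 = 0.9996
Improvement = 0.9996 - 0.8588
Improvement = 0.1408

0.1408


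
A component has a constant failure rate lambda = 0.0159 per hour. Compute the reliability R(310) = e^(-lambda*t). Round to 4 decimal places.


lambda = 0.0159
t = 310
lambda * t = 4.929
R(t) = e^(-4.929)
R(t) = 0.0072

0.0072


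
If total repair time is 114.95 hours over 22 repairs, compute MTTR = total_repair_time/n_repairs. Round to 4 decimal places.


total_repair_time = 114.95
n_repairs = 22
MTTR = 114.95 / 22
MTTR = 5.225

5.225


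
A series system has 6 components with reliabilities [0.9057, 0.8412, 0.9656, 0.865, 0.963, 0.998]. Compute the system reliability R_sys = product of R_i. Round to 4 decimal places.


Components: [0.9057, 0.8412, 0.9656, 0.865, 0.963, 0.998]
After component 1 (R=0.9057): product = 0.9057
After component 2 (R=0.8412): product = 0.7619
After component 3 (R=0.9656): product = 0.7357
After component 4 (R=0.865): product = 0.6364
After component 5 (R=0.963): product = 0.6128
After component 6 (R=0.998): product = 0.6116
R_sys = 0.6116

0.6116


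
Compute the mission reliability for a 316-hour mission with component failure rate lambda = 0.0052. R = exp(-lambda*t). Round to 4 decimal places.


lambda = 0.0052
mission_time = 316
lambda * t = 0.0052 * 316 = 1.6432
R = exp(-1.6432)
R = 0.1934

0.1934


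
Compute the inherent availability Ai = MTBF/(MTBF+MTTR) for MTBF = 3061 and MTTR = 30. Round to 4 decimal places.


MTBF = 3061
MTTR = 30
MTBF + MTTR = 3091
Ai = 3061 / 3091
Ai = 0.9903

0.9903


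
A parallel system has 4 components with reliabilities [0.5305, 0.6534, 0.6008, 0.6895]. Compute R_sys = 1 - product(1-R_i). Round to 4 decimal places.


Components: [0.5305, 0.6534, 0.6008, 0.6895]
(1 - 0.5305) = 0.4695, running product = 0.4695
(1 - 0.6534) = 0.3466, running product = 0.1627
(1 - 0.6008) = 0.3992, running product = 0.065
(1 - 0.6895) = 0.3105, running product = 0.0202
Product of (1-R_i) = 0.0202
R_sys = 1 - 0.0202 = 0.9798

0.9798


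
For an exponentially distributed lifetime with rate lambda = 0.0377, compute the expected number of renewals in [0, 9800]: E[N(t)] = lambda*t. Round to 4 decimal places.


lambda = 0.0377
t = 9800
E[N(t)] = lambda * t
E[N(t)] = 0.0377 * 9800
E[N(t)] = 369.46

369.46


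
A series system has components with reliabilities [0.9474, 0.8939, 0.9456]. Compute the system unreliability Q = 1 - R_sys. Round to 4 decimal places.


Components: [0.9474, 0.8939, 0.9456]
After component 1: product = 0.9474
After component 2: product = 0.8469
After component 3: product = 0.8008
R_sys = 0.8008
Q = 1 - 0.8008 = 0.1992

0.1992


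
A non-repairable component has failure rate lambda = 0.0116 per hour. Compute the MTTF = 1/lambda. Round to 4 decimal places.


lambda = 0.0116
MTTF = 1 / 0.0116
MTTF = 86.2069

86.2069


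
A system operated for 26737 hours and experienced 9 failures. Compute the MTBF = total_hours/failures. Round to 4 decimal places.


total_hours = 26737
failures = 9
MTBF = 26737 / 9
MTBF = 2970.7778

2970.7778


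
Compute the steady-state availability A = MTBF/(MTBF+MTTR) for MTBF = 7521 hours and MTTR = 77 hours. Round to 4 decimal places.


MTBF = 7521
MTTR = 77
MTBF + MTTR = 7598
A = 7521 / 7598
A = 0.9899

0.9899


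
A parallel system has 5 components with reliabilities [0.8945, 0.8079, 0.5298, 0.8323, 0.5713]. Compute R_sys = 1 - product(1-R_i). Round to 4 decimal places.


Components: [0.8945, 0.8079, 0.5298, 0.8323, 0.5713]
(1 - 0.8945) = 0.1055, running product = 0.1055
(1 - 0.8079) = 0.1921, running product = 0.0203
(1 - 0.5298) = 0.4702, running product = 0.0095
(1 - 0.8323) = 0.1677, running product = 0.0016
(1 - 0.5713) = 0.4287, running product = 0.0007
Product of (1-R_i) = 0.0007
R_sys = 1 - 0.0007 = 0.9993

0.9993


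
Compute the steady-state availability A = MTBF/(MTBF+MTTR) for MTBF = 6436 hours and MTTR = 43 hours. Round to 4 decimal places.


MTBF = 6436
MTTR = 43
MTBF + MTTR = 6479
A = 6436 / 6479
A = 0.9934

0.9934


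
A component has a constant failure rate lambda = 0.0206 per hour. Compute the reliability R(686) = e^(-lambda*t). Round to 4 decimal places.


lambda = 0.0206
t = 686
lambda * t = 14.1316
R(t) = e^(-14.1316)
R(t) = 0.0

0.0


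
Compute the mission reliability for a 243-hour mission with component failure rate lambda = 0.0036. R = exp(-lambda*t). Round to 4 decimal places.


lambda = 0.0036
mission_time = 243
lambda * t = 0.0036 * 243 = 0.8748
R = exp(-0.8748)
R = 0.4169

0.4169


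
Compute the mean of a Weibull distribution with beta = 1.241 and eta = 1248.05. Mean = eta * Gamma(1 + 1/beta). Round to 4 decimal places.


beta = 1.241, eta = 1248.05
1/beta = 0.8058
1 + 1/beta = 1.8058
Gamma(1.8058) = 0.9329
Mean = 1248.05 * 0.9329
Mean = 1164.3515

1164.3515


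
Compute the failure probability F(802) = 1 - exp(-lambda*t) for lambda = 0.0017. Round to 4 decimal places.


lambda = 0.0017, t = 802
lambda * t = 1.3634
exp(-1.3634) = 0.2558
F(t) = 1 - 0.2558
F(t) = 0.7442

0.7442


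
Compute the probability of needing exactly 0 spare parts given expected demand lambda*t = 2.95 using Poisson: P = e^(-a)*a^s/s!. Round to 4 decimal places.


a = 2.95, s = 0
e^(-a) = e^(-2.95) = 0.0523
a^s = 2.95^0 = 1.0
s! = 1
P = 0.0523 * 1.0 / 1
P = 0.0523

0.0523


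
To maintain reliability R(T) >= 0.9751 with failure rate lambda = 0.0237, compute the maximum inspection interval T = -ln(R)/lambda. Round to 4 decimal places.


R_target = 0.9751
lambda = 0.0237
-ln(0.9751) = 0.0252
T = 0.0252 / 0.0237
T = 1.0639

1.0639


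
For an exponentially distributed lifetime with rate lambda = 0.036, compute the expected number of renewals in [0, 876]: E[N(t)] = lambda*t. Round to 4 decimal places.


lambda = 0.036
t = 876
E[N(t)] = lambda * t
E[N(t)] = 0.036 * 876
E[N(t)] = 31.536

31.536


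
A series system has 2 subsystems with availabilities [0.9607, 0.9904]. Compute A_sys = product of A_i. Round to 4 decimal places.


Subsystems: [0.9607, 0.9904]
After subsystem 1 (A=0.9607): product = 0.9607
After subsystem 2 (A=0.9904): product = 0.9515
A_sys = 0.9515

0.9515


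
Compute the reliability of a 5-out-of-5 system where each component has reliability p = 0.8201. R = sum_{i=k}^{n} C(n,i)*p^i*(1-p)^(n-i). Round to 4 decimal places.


k = 5, n = 5, p = 0.8201
i=5: C(5,5)=1 * 0.8201^5 * 0.1799^0 = 0.371
R = sum of terms = 0.371

0.371


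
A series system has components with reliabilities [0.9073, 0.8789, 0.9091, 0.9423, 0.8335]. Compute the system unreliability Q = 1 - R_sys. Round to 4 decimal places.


Components: [0.9073, 0.8789, 0.9091, 0.9423, 0.8335]
After component 1: product = 0.9073
After component 2: product = 0.7974
After component 3: product = 0.7249
After component 4: product = 0.6831
After component 5: product = 0.5694
R_sys = 0.5694
Q = 1 - 0.5694 = 0.4306

0.4306


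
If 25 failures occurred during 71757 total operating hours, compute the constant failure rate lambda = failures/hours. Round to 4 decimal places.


failures = 25
total_hours = 71757
lambda = 25 / 71757
lambda = 0.0003

0.0003


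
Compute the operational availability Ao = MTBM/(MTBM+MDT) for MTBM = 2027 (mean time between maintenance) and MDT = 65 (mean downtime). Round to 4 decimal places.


MTBM = 2027
MDT = 65
MTBM + MDT = 2092
Ao = 2027 / 2092
Ao = 0.9689

0.9689


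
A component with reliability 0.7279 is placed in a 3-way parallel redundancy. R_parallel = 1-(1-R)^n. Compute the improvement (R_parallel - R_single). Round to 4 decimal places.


R_single = 0.7279, n = 3
1 - R_single = 0.2721
(1 - R_single)^n = 0.2721^3 = 0.0201
R_parallel = 1 - 0.0201 = 0.9799
Improvement = 0.9799 - 0.7279
Improvement = 0.252

0.252


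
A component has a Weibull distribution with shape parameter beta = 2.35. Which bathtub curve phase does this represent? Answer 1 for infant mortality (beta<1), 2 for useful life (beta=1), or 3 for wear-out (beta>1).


beta = 2.35
Compare beta to 1:
beta < 1 => infant mortality (phase 1)
beta = 1 => useful life (phase 2)
beta > 1 => wear-out (phase 3)
Since beta = 2.35, this is wear-out (increasing failure rate)
Phase = 3

3


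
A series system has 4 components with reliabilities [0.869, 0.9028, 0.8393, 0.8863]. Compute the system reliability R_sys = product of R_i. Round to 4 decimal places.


Components: [0.869, 0.9028, 0.8393, 0.8863]
After component 1 (R=0.869): product = 0.869
After component 2 (R=0.9028): product = 0.7845
After component 3 (R=0.8393): product = 0.6585
After component 4 (R=0.8863): product = 0.5836
R_sys = 0.5836

0.5836


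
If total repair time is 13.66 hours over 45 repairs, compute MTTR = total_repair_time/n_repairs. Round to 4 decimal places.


total_repair_time = 13.66
n_repairs = 45
MTTR = 13.66 / 45
MTTR = 0.3036

0.3036


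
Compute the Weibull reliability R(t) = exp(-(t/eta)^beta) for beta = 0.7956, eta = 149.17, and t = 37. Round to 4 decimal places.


beta = 0.7956, eta = 149.17, t = 37
t/eta = 37 / 149.17 = 0.248
(t/eta)^beta = 0.248^0.7956 = 0.3298
R(t) = exp(-0.3298)
R(t) = 0.7191

0.7191


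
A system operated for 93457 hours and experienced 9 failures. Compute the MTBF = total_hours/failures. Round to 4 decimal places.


total_hours = 93457
failures = 9
MTBF = 93457 / 9
MTBF = 10384.1111

10384.1111


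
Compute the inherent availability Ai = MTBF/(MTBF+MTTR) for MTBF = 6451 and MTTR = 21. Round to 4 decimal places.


MTBF = 6451
MTTR = 21
MTBF + MTTR = 6472
Ai = 6451 / 6472
Ai = 0.9968

0.9968


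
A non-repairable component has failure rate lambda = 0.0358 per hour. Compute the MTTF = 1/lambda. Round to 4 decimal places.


lambda = 0.0358
MTTF = 1 / 0.0358
MTTF = 27.933

27.933


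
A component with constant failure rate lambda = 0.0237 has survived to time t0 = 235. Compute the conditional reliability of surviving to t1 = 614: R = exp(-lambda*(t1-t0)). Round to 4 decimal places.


lambda = 0.0237
t0 = 235, t1 = 614
t1 - t0 = 379
lambda * (t1-t0) = 0.0237 * 379 = 8.9823
R = exp(-8.9823)
R = 0.0001

0.0001


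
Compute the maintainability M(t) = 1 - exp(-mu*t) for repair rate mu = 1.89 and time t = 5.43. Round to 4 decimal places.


mu = 1.89, t = 5.43
mu * t = 1.89 * 5.43 = 10.2627
exp(-10.2627) = 0.0
M(t) = 1 - 0.0
M(t) = 1.0

1.0


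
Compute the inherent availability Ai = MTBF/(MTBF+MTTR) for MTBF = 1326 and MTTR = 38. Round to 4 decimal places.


MTBF = 1326
MTTR = 38
MTBF + MTTR = 1364
Ai = 1326 / 1364
Ai = 0.9721

0.9721


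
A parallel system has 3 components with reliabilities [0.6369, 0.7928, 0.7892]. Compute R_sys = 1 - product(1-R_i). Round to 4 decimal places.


Components: [0.6369, 0.7928, 0.7892]
(1 - 0.6369) = 0.3631, running product = 0.3631
(1 - 0.7928) = 0.2072, running product = 0.0752
(1 - 0.7892) = 0.2108, running product = 0.0159
Product of (1-R_i) = 0.0159
R_sys = 1 - 0.0159 = 0.9841

0.9841


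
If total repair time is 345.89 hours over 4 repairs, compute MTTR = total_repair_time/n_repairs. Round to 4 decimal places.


total_repair_time = 345.89
n_repairs = 4
MTTR = 345.89 / 4
MTTR = 86.4725

86.4725


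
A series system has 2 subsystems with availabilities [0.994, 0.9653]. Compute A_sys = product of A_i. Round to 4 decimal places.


Subsystems: [0.994, 0.9653]
After subsystem 1 (A=0.994): product = 0.994
After subsystem 2 (A=0.9653): product = 0.9595
A_sys = 0.9595

0.9595


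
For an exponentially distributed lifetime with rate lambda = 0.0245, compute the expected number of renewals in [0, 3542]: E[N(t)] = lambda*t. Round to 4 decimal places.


lambda = 0.0245
t = 3542
E[N(t)] = lambda * t
E[N(t)] = 0.0245 * 3542
E[N(t)] = 86.779

86.779


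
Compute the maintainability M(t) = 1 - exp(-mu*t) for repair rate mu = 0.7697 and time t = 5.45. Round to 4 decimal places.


mu = 0.7697, t = 5.45
mu * t = 0.7697 * 5.45 = 4.1949
exp(-4.1949) = 0.0151
M(t) = 1 - 0.0151
M(t) = 0.9849

0.9849


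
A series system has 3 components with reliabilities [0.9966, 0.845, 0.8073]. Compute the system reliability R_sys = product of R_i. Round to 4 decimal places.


Components: [0.9966, 0.845, 0.8073]
After component 1 (R=0.9966): product = 0.9966
After component 2 (R=0.845): product = 0.8421
After component 3 (R=0.8073): product = 0.6798
R_sys = 0.6798

0.6798


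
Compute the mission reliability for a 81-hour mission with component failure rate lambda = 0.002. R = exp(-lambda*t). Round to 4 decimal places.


lambda = 0.002
mission_time = 81
lambda * t = 0.002 * 81 = 0.162
R = exp(-0.162)
R = 0.8504

0.8504


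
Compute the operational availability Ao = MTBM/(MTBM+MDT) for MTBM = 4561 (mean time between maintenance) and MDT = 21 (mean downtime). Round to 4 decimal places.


MTBM = 4561
MDT = 21
MTBM + MDT = 4582
Ao = 4561 / 4582
Ao = 0.9954

0.9954


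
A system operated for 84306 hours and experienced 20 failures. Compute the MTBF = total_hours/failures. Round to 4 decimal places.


total_hours = 84306
failures = 20
MTBF = 84306 / 20
MTBF = 4215.3

4215.3


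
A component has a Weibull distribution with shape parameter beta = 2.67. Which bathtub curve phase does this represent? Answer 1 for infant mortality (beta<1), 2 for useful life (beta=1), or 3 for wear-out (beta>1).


beta = 2.67
Compare beta to 1:
beta < 1 => infant mortality (phase 1)
beta = 1 => useful life (phase 2)
beta > 1 => wear-out (phase 3)
Since beta = 2.67, this is wear-out (increasing failure rate)
Phase = 3

3


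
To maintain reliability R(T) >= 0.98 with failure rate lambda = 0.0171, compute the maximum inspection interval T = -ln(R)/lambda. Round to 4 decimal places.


R_target = 0.98
lambda = 0.0171
-ln(0.98) = 0.0202
T = 0.0202 / 0.0171
T = 1.1814

1.1814


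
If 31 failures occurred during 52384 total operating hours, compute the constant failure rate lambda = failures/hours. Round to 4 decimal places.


failures = 31
total_hours = 52384
lambda = 31 / 52384
lambda = 0.0006

0.0006


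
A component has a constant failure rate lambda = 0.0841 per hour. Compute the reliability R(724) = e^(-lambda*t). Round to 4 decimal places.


lambda = 0.0841
t = 724
lambda * t = 60.8884
R(t) = e^(-60.8884)
R(t) = 0.0

0.0


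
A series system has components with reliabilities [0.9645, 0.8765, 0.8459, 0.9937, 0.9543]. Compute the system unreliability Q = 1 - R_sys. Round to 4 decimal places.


Components: [0.9645, 0.8765, 0.8459, 0.9937, 0.9543]
After component 1: product = 0.9645
After component 2: product = 0.8454
After component 3: product = 0.7151
After component 4: product = 0.7106
After component 5: product = 0.6781
R_sys = 0.6781
Q = 1 - 0.6781 = 0.3219

0.3219


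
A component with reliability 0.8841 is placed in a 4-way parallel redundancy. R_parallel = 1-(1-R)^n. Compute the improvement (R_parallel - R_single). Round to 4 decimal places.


R_single = 0.8841, n = 4
1 - R_single = 0.1159
(1 - R_single)^n = 0.1159^4 = 0.0002
R_parallel = 1 - 0.0002 = 0.9998
Improvement = 0.9998 - 0.8841
Improvement = 0.1157

0.1157


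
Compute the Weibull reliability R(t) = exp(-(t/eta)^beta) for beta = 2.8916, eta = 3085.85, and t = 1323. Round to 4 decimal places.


beta = 2.8916, eta = 3085.85, t = 1323
t/eta = 1323 / 3085.85 = 0.4287
(t/eta)^beta = 0.4287^2.8916 = 0.0864
R(t) = exp(-0.0864)
R(t) = 0.9172

0.9172


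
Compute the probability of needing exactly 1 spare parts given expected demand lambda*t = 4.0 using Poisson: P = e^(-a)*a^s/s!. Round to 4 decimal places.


a = 4.0, s = 1
e^(-a) = e^(-4.0) = 0.0183
a^s = 4.0^1 = 4.0
s! = 1
P = 0.0183 * 4.0 / 1
P = 0.0733

0.0733


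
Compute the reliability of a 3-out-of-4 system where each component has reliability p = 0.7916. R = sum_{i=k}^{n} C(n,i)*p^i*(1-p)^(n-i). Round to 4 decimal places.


k = 3, n = 4, p = 0.7916
i=3: C(4,3)=4 * 0.7916^3 * 0.2084^1 = 0.4135
i=4: C(4,4)=1 * 0.7916^4 * 0.2084^0 = 0.3927
R = sum of terms = 0.8062

0.8062


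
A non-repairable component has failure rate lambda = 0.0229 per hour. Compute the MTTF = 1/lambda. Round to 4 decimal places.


lambda = 0.0229
MTTF = 1 / 0.0229
MTTF = 43.6681

43.6681


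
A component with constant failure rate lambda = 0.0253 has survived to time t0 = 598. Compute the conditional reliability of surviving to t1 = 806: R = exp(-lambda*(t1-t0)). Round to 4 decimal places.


lambda = 0.0253
t0 = 598, t1 = 806
t1 - t0 = 208
lambda * (t1-t0) = 0.0253 * 208 = 5.2624
R = exp(-5.2624)
R = 0.0052

0.0052


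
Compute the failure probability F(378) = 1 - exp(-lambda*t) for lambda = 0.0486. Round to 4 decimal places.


lambda = 0.0486, t = 378
lambda * t = 18.3708
exp(-18.3708) = 0.0
F(t) = 1 - 0.0
F(t) = 1.0

1.0


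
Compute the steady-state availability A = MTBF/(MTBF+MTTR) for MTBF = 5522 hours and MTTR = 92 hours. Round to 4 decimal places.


MTBF = 5522
MTTR = 92
MTBF + MTTR = 5614
A = 5522 / 5614
A = 0.9836

0.9836


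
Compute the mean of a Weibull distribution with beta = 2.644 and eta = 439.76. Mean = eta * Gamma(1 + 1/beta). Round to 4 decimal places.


beta = 2.644, eta = 439.76
1/beta = 0.3782
1 + 1/beta = 1.3782
Gamma(1.3782) = 0.8887
Mean = 439.76 * 0.8887
Mean = 390.801

390.801


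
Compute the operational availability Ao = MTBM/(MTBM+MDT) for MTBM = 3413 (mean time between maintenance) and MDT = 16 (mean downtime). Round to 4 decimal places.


MTBM = 3413
MDT = 16
MTBM + MDT = 3429
Ao = 3413 / 3429
Ao = 0.9953

0.9953


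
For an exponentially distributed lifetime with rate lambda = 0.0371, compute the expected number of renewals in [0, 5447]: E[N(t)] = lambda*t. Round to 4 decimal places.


lambda = 0.0371
t = 5447
E[N(t)] = lambda * t
E[N(t)] = 0.0371 * 5447
E[N(t)] = 202.0837

202.0837


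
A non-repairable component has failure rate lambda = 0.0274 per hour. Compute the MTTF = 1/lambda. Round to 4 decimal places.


lambda = 0.0274
MTTF = 1 / 0.0274
MTTF = 36.4964

36.4964


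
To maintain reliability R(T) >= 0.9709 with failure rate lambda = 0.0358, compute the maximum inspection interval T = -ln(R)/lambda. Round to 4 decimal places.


R_target = 0.9709
lambda = 0.0358
-ln(0.9709) = 0.0295
T = 0.0295 / 0.0358
T = 0.8249

0.8249


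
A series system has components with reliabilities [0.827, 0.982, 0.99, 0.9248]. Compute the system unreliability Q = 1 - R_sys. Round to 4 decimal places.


Components: [0.827, 0.982, 0.99, 0.9248]
After component 1: product = 0.827
After component 2: product = 0.8121
After component 3: product = 0.804
After component 4: product = 0.7435
R_sys = 0.7435
Q = 1 - 0.7435 = 0.2565

0.2565


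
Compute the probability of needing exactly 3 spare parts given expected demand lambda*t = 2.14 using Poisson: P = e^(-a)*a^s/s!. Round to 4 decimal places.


a = 2.14, s = 3
e^(-a) = e^(-2.14) = 0.1177
a^s = 2.14^3 = 9.8003
s! = 6
P = 0.1177 * 9.8003 / 6
P = 0.1922

0.1922


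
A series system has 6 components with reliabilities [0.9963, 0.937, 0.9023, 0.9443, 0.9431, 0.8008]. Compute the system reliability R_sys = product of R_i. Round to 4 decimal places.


Components: [0.9963, 0.937, 0.9023, 0.9443, 0.9431, 0.8008]
After component 1 (R=0.9963): product = 0.9963
After component 2 (R=0.937): product = 0.9335
After component 3 (R=0.9023): product = 0.8423
After component 4 (R=0.9443): product = 0.7954
After component 5 (R=0.9431): product = 0.7502
After component 6 (R=0.8008): product = 0.6007
R_sys = 0.6007

0.6007


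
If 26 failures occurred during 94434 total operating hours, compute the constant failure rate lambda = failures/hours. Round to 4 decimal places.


failures = 26
total_hours = 94434
lambda = 26 / 94434
lambda = 0.0003

0.0003


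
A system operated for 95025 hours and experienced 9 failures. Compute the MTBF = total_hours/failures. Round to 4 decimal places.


total_hours = 95025
failures = 9
MTBF = 95025 / 9
MTBF = 10558.3333

10558.3333


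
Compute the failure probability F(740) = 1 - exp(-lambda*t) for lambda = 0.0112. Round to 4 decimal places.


lambda = 0.0112, t = 740
lambda * t = 8.288
exp(-8.288) = 0.0003
F(t) = 1 - 0.0003
F(t) = 0.9997

0.9997


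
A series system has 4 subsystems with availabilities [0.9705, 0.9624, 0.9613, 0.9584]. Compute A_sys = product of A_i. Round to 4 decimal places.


Subsystems: [0.9705, 0.9624, 0.9613, 0.9584]
After subsystem 1 (A=0.9705): product = 0.9705
After subsystem 2 (A=0.9624): product = 0.934
After subsystem 3 (A=0.9613): product = 0.8979
After subsystem 4 (A=0.9584): product = 0.8605
A_sys = 0.8605

0.8605


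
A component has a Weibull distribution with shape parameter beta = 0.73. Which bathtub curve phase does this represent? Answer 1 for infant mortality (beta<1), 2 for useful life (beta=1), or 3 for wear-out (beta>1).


beta = 0.73
Compare beta to 1:
beta < 1 => infant mortality (phase 1)
beta = 1 => useful life (phase 2)
beta > 1 => wear-out (phase 3)
Since beta = 0.73, this is infant mortality (decreasing failure rate)
Phase = 1

1


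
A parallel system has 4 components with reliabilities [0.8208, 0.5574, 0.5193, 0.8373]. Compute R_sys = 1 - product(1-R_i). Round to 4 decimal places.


Components: [0.8208, 0.5574, 0.5193, 0.8373]
(1 - 0.8208) = 0.1792, running product = 0.1792
(1 - 0.5574) = 0.4426, running product = 0.0793
(1 - 0.5193) = 0.4807, running product = 0.0381
(1 - 0.8373) = 0.1627, running product = 0.0062
Product of (1-R_i) = 0.0062
R_sys = 1 - 0.0062 = 0.9938

0.9938


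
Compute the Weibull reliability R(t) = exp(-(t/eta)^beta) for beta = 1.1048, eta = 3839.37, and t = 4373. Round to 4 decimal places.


beta = 1.1048, eta = 3839.37, t = 4373
t/eta = 4373 / 3839.37 = 1.139
(t/eta)^beta = 1.139^1.1048 = 1.1546
R(t) = exp(-1.1546)
R(t) = 0.3152

0.3152


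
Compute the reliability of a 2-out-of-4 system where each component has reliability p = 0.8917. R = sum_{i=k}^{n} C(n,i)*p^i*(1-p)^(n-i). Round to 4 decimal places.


k = 2, n = 4, p = 0.8917
i=2: C(4,2)=6 * 0.8917^2 * 0.1083^2 = 0.056
i=3: C(4,3)=4 * 0.8917^3 * 0.1083^1 = 0.3071
i=4: C(4,4)=1 * 0.8917^4 * 0.1083^0 = 0.6322
R = sum of terms = 0.9953

0.9953


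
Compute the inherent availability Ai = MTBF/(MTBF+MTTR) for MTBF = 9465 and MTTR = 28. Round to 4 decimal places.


MTBF = 9465
MTTR = 28
MTBF + MTTR = 9493
Ai = 9465 / 9493
Ai = 0.9971

0.9971


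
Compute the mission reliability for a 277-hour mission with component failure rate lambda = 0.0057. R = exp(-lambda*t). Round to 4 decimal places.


lambda = 0.0057
mission_time = 277
lambda * t = 0.0057 * 277 = 1.5789
R = exp(-1.5789)
R = 0.2062

0.2062


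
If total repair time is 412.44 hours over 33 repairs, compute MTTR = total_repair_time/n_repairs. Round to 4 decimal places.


total_repair_time = 412.44
n_repairs = 33
MTTR = 412.44 / 33
MTTR = 12.4982

12.4982


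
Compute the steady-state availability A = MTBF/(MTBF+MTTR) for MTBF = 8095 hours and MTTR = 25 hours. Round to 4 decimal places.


MTBF = 8095
MTTR = 25
MTBF + MTTR = 8120
A = 8095 / 8120
A = 0.9969

0.9969


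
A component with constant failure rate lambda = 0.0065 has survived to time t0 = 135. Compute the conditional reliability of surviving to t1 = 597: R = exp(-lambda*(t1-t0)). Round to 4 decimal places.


lambda = 0.0065
t0 = 135, t1 = 597
t1 - t0 = 462
lambda * (t1-t0) = 0.0065 * 462 = 3.003
R = exp(-3.003)
R = 0.0496

0.0496


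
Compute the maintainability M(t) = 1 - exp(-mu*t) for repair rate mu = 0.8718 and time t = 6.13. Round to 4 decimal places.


mu = 0.8718, t = 6.13
mu * t = 0.8718 * 6.13 = 5.3441
exp(-5.3441) = 0.0048
M(t) = 1 - 0.0048
M(t) = 0.9952

0.9952


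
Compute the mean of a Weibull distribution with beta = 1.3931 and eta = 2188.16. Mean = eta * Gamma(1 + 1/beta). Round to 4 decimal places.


beta = 1.3931, eta = 2188.16
1/beta = 0.7178
1 + 1/beta = 1.7178
Gamma(1.7178) = 0.9121
Mean = 2188.16 * 0.9121
Mean = 1995.9015

1995.9015


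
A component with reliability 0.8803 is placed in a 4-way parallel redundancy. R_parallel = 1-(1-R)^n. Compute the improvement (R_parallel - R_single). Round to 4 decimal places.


R_single = 0.8803, n = 4
1 - R_single = 0.1197
(1 - R_single)^n = 0.1197^4 = 0.0002
R_parallel = 1 - 0.0002 = 0.9998
Improvement = 0.9998 - 0.8803
Improvement = 0.1195

0.1195


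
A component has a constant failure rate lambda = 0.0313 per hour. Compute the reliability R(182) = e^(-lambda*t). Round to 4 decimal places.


lambda = 0.0313
t = 182
lambda * t = 5.6966
R(t) = e^(-5.6966)
R(t) = 0.0034

0.0034


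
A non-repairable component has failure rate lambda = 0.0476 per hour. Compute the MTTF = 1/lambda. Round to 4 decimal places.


lambda = 0.0476
MTTF = 1 / 0.0476
MTTF = 21.0084

21.0084


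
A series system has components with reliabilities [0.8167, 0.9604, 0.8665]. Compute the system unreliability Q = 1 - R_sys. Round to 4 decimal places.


Components: [0.8167, 0.9604, 0.8665]
After component 1: product = 0.8167
After component 2: product = 0.7844
After component 3: product = 0.6796
R_sys = 0.6796
Q = 1 - 0.6796 = 0.3204

0.3204


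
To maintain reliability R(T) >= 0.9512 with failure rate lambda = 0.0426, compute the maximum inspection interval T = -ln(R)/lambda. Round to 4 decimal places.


R_target = 0.9512
lambda = 0.0426
-ln(0.9512) = 0.05
T = 0.05 / 0.0426
T = 1.1744

1.1744


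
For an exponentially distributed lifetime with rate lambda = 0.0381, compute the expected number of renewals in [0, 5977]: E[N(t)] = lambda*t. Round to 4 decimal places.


lambda = 0.0381
t = 5977
E[N(t)] = lambda * t
E[N(t)] = 0.0381 * 5977
E[N(t)] = 227.7237

227.7237


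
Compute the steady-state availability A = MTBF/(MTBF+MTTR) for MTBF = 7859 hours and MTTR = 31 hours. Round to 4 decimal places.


MTBF = 7859
MTTR = 31
MTBF + MTTR = 7890
A = 7859 / 7890
A = 0.9961

0.9961


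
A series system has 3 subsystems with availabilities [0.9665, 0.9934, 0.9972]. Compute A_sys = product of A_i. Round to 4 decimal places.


Subsystems: [0.9665, 0.9934, 0.9972]
After subsystem 1 (A=0.9665): product = 0.9665
After subsystem 2 (A=0.9934): product = 0.9601
After subsystem 3 (A=0.9972): product = 0.9574
A_sys = 0.9574

0.9574


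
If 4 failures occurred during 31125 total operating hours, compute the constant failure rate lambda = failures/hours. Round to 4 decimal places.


failures = 4
total_hours = 31125
lambda = 4 / 31125
lambda = 0.0001

0.0001


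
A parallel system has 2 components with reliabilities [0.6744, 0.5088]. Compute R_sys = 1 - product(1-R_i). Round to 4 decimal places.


Components: [0.6744, 0.5088]
(1 - 0.6744) = 0.3256, running product = 0.3256
(1 - 0.5088) = 0.4912, running product = 0.1599
Product of (1-R_i) = 0.1599
R_sys = 1 - 0.1599 = 0.8401

0.8401


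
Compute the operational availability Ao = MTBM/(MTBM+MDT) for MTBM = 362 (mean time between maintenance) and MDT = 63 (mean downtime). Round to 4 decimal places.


MTBM = 362
MDT = 63
MTBM + MDT = 425
Ao = 362 / 425
Ao = 0.8518

0.8518


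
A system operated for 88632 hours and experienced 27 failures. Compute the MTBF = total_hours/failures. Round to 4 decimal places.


total_hours = 88632
failures = 27
MTBF = 88632 / 27
MTBF = 3282.6667

3282.6667


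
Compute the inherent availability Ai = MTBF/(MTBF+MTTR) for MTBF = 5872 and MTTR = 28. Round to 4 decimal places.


MTBF = 5872
MTTR = 28
MTBF + MTTR = 5900
Ai = 5872 / 5900
Ai = 0.9953

0.9953


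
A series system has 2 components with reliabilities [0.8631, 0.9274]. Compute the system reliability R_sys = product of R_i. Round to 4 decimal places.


Components: [0.8631, 0.9274]
After component 1 (R=0.8631): product = 0.8631
After component 2 (R=0.9274): product = 0.8004
R_sys = 0.8004

0.8004


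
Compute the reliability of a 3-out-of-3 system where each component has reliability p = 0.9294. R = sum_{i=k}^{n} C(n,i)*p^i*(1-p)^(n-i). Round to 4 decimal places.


k = 3, n = 3, p = 0.9294
i=3: C(3,3)=1 * 0.9294^3 * 0.0706^0 = 0.8028
R = sum of terms = 0.8028

0.8028


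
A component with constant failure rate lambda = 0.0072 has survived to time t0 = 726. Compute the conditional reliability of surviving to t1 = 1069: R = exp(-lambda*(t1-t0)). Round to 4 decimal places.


lambda = 0.0072
t0 = 726, t1 = 1069
t1 - t0 = 343
lambda * (t1-t0) = 0.0072 * 343 = 2.4696
R = exp(-2.4696)
R = 0.0846

0.0846


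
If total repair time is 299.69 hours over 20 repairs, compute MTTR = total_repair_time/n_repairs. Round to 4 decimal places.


total_repair_time = 299.69
n_repairs = 20
MTTR = 299.69 / 20
MTTR = 14.9845

14.9845


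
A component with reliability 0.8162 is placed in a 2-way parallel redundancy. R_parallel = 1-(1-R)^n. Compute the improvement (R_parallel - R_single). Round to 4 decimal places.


R_single = 0.8162, n = 2
1 - R_single = 0.1838
(1 - R_single)^n = 0.1838^2 = 0.0338
R_parallel = 1 - 0.0338 = 0.9662
Improvement = 0.9662 - 0.8162
Improvement = 0.15

0.15


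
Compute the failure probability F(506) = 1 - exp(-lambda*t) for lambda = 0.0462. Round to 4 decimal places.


lambda = 0.0462, t = 506
lambda * t = 23.3772
exp(-23.3772) = 0.0
F(t) = 1 - 0.0
F(t) = 1.0

1.0


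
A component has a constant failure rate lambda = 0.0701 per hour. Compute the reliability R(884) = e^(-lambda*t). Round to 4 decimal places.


lambda = 0.0701
t = 884
lambda * t = 61.9684
R(t) = e^(-61.9684)
R(t) = 0.0

0.0


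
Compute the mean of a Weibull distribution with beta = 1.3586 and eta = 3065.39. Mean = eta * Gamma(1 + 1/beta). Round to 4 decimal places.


beta = 1.3586, eta = 3065.39
1/beta = 0.7361
1 + 1/beta = 1.7361
Gamma(1.7361) = 0.916
Mean = 3065.39 * 0.916
Mean = 2807.7866

2807.7866


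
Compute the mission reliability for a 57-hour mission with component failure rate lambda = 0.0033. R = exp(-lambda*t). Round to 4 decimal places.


lambda = 0.0033
mission_time = 57
lambda * t = 0.0033 * 57 = 0.1881
R = exp(-0.1881)
R = 0.8285

0.8285


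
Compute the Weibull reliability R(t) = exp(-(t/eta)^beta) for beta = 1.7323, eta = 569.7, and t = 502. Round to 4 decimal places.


beta = 1.7323, eta = 569.7, t = 502
t/eta = 502 / 569.7 = 0.8812
(t/eta)^beta = 0.8812^1.7323 = 0.8032
R(t) = exp(-0.8032)
R(t) = 0.4479

0.4479


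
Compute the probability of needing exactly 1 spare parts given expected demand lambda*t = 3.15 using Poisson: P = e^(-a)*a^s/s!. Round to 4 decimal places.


a = 3.15, s = 1
e^(-a) = e^(-3.15) = 0.0429
a^s = 3.15^1 = 3.15
s! = 1
P = 0.0429 * 3.15 / 1
P = 0.135

0.135


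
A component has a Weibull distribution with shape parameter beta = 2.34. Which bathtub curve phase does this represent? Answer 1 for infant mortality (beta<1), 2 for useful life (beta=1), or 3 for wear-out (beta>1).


beta = 2.34
Compare beta to 1:
beta < 1 => infant mortality (phase 1)
beta = 1 => useful life (phase 2)
beta > 1 => wear-out (phase 3)
Since beta = 2.34, this is wear-out (increasing failure rate)
Phase = 3

3


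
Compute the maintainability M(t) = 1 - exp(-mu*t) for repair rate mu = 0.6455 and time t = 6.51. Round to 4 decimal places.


mu = 0.6455, t = 6.51
mu * t = 0.6455 * 6.51 = 4.2022
exp(-4.2022) = 0.015
M(t) = 1 - 0.015
M(t) = 0.985

0.985


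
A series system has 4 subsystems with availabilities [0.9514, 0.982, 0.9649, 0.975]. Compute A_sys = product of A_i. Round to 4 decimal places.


Subsystems: [0.9514, 0.982, 0.9649, 0.975]
After subsystem 1 (A=0.9514): product = 0.9514
After subsystem 2 (A=0.982): product = 0.9343
After subsystem 3 (A=0.9649): product = 0.9015
After subsystem 4 (A=0.975): product = 0.8789
A_sys = 0.8789

0.8789


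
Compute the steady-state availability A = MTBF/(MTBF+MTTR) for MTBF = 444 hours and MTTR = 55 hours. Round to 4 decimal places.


MTBF = 444
MTTR = 55
MTBF + MTTR = 499
A = 444 / 499
A = 0.8898

0.8898


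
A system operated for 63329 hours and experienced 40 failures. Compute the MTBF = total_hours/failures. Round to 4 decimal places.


total_hours = 63329
failures = 40
MTBF = 63329 / 40
MTBF = 1583.225

1583.225


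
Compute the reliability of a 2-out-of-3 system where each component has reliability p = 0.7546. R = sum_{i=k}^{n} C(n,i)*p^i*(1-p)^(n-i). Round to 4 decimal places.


k = 2, n = 3, p = 0.7546
i=2: C(3,2)=3 * 0.7546^2 * 0.2454^1 = 0.4192
i=3: C(3,3)=1 * 0.7546^3 * 0.2454^0 = 0.4297
R = sum of terms = 0.8489

0.8489


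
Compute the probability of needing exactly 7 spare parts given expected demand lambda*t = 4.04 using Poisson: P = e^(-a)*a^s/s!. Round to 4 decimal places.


a = 4.04, s = 7
e^(-a) = e^(-4.04) = 0.0176
a^s = 4.04^7 = 17565.8656
s! = 5040
P = 0.0176 * 17565.8656 / 5040
P = 0.0613

0.0613


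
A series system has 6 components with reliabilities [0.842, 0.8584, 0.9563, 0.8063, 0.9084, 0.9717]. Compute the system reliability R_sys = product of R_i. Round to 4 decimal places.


Components: [0.842, 0.8584, 0.9563, 0.8063, 0.9084, 0.9717]
After component 1 (R=0.842): product = 0.842
After component 2 (R=0.8584): product = 0.7228
After component 3 (R=0.9563): product = 0.6912
After component 4 (R=0.8063): product = 0.5573
After component 5 (R=0.9084): product = 0.5063
After component 6 (R=0.9717): product = 0.4919
R_sys = 0.4919

0.4919


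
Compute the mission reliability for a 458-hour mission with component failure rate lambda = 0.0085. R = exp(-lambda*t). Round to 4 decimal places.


lambda = 0.0085
mission_time = 458
lambda * t = 0.0085 * 458 = 3.893
R = exp(-3.893)
R = 0.0204

0.0204


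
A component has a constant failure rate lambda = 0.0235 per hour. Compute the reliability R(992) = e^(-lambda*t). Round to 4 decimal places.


lambda = 0.0235
t = 992
lambda * t = 23.312
R(t) = e^(-23.312)
R(t) = 0.0

0.0


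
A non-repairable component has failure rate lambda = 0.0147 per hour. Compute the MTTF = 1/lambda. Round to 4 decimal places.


lambda = 0.0147
MTTF = 1 / 0.0147
MTTF = 68.0272

68.0272


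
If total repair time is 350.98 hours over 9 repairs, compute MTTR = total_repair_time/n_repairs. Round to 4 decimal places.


total_repair_time = 350.98
n_repairs = 9
MTTR = 350.98 / 9
MTTR = 38.9978

38.9978


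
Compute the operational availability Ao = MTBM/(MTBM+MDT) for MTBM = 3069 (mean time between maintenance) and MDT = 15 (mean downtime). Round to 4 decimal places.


MTBM = 3069
MDT = 15
MTBM + MDT = 3084
Ao = 3069 / 3084
Ao = 0.9951

0.9951


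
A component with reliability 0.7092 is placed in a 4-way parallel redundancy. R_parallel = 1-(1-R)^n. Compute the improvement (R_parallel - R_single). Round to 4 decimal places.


R_single = 0.7092, n = 4
1 - R_single = 0.2908
(1 - R_single)^n = 0.2908^4 = 0.0072
R_parallel = 1 - 0.0072 = 0.9928
Improvement = 0.9928 - 0.7092
Improvement = 0.2836

0.2836


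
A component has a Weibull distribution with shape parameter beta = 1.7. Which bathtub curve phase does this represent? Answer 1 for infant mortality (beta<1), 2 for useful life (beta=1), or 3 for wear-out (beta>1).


beta = 1.7
Compare beta to 1:
beta < 1 => infant mortality (phase 1)
beta = 1 => useful life (phase 2)
beta > 1 => wear-out (phase 3)
Since beta = 1.7, this is wear-out (increasing failure rate)
Phase = 3

3


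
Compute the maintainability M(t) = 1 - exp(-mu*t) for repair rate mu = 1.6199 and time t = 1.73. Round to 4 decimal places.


mu = 1.6199, t = 1.73
mu * t = 1.6199 * 1.73 = 2.8024
exp(-2.8024) = 0.0607
M(t) = 1 - 0.0607
M(t) = 0.9393

0.9393
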